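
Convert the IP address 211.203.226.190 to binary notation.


211 = 11010011
203 = 11001011
226 = 11100010
190 = 10111110
Binary: 11010011.11001011.11100010.10111110


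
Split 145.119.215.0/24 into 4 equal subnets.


New prefix = 24 + 2 = 26
Each subnet has 64 addresses
  145.119.215.0/26
  145.119.215.64/26
  145.119.215.128/26
  145.119.215.192/26
Subnets: 145.119.215.0/26, 145.119.215.64/26, 145.119.215.128/26, 145.119.215.192/26


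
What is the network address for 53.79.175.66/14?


IP:   00110101.01001111.10101111.01000010
Mask: 11111111.11111100.00000000.00000000
AND operation:
Net:  00110101.01001100.00000000.00000000
Network: 53.76.0.0/14


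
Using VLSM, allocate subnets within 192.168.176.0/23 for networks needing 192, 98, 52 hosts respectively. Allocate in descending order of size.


192 hosts -> /24 (254 usable): 192.168.176.0/24
98 hosts -> /25 (126 usable): 192.168.177.0/25
52 hosts -> /26 (62 usable): 192.168.177.128/26
Allocation: 192.168.176.0/24 (192 hosts, 254 usable); 192.168.177.0/25 (98 hosts, 126 usable); 192.168.177.128/26 (52 hosts, 62 usable)


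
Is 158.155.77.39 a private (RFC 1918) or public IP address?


RFC 1918 private ranges:
  10.0.0.0/8 (10.0.0.0 - 10.255.255.255)
  172.16.0.0/12 (172.16.0.0 - 172.31.255.255)
  192.168.0.0/16 (192.168.0.0 - 192.168.255.255)
Public (not in any RFC 1918 range)


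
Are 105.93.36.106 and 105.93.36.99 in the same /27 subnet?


Mask: 255.255.255.224
105.93.36.106 AND mask = 105.93.36.96
105.93.36.99 AND mask = 105.93.36.96
Yes, same subnet (105.93.36.96)


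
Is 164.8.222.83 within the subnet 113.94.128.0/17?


Subnet network: 113.94.128.0
Test IP AND mask: 164.8.128.0
No, 164.8.222.83 is not in 113.94.128.0/17


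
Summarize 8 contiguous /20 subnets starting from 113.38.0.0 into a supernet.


Original prefix: /20
Number of subnets: 8 = 2^3
New prefix = 20 - 3 = 17
Supernet: 113.38.0.0/17


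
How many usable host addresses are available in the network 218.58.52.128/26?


Host bits = 32 - 26 = 6
Total addresses = 2^6 = 64
Usable = total - 2 (network and broadcast)
Usable hosts: 62


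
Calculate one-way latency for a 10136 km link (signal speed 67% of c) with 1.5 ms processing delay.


Speed = 0.67 * 3e5 km/s = 201000 km/s
Propagation delay = 10136 / 201000 = 0.0504 s = 50.4279 ms
Processing delay = 1.5 ms
Total one-way latency = 51.9279 ms


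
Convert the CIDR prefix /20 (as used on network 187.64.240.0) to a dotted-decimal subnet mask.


/20 means 20 network bits, 12 host bits
Binary: 11111111111111111111000000000000
Mask: 255.255.240.0


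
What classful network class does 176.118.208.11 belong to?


First octet: 176
Binary: 10110000
10xxxxxx -> Class B (128-191)
Class B, default mask 255.255.0.0 (/16)


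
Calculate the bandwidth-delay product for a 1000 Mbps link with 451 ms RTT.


BDP = bandwidth * RTT
= 1000 Mbps * 451 ms
= 1000 * 1e6 * 451 / 1000 bits
= 451000000 bits
= 56375000 bytes
= 55053.7109 KB
BDP = 451000000 bits (56375000 bytes)


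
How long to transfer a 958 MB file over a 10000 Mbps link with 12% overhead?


Effective throughput = 10000 * (1 - 12/100) = 8800 Mbps
File size in Mb = 958 * 8 = 7664 Mb
Time = 7664 / 8800
Time = 0.8709 seconds


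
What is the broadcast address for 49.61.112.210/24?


Network: 49.61.112.0/24
Host bits = 8
Set all host bits to 1:
Broadcast: 49.61.112.255


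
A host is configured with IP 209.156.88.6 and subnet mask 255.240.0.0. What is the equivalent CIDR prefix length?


Binary: 11111111.11110000.00000000.00000000
Count leading 1s
Prefix: /12


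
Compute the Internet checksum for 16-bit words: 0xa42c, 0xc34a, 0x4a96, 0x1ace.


Sum all words (with carry folding):
+ 0xa42c = 0xa42c
+ 0xc34a = 0x6777
+ 0x4a96 = 0xb20d
+ 0x1ace = 0xccdb
One's complement: ~0xccdb
Checksum = 0x3324


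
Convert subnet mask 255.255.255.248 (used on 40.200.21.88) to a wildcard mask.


Subnet mask: 255.255.255.248
Wildcard = 255.255.255.255 - subnet mask
255 - 255 = 0
255 - 255 = 0
255 - 255 = 0
255 - 248 = 7
Wildcard: 0.0.0.7


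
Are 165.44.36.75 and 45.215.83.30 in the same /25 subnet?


Mask: 255.255.255.128
165.44.36.75 AND mask = 165.44.36.0
45.215.83.30 AND mask = 45.215.83.0
No, different subnets (165.44.36.0 vs 45.215.83.0)


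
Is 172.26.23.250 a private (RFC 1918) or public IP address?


RFC 1918 private ranges:
  10.0.0.0/8 (10.0.0.0 - 10.255.255.255)
  172.16.0.0/12 (172.16.0.0 - 172.31.255.255)
  192.168.0.0/16 (192.168.0.0 - 192.168.255.255)
Private (in 172.16.0.0/12)


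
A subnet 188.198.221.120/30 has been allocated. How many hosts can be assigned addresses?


Host bits = 32 - 30 = 2
Total addresses = 2^2 = 4
Usable = total - 2 (network and broadcast)
Usable hosts: 2


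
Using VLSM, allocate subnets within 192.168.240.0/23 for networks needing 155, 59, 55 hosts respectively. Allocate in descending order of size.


155 hosts -> /24 (254 usable): 192.168.240.0/24
59 hosts -> /26 (62 usable): 192.168.241.0/26
55 hosts -> /26 (62 usable): 192.168.241.64/26
Allocation: 192.168.240.0/24 (155 hosts, 254 usable); 192.168.241.0/26 (59 hosts, 62 usable); 192.168.241.64/26 (55 hosts, 62 usable)


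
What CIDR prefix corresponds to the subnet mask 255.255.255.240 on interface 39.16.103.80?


Binary: 11111111.11111111.11111111.11110000
Count leading 1s
Prefix: /28


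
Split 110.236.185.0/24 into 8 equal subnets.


New prefix = 24 + 3 = 27
Each subnet has 32 addresses
  110.236.185.0/27
  110.236.185.32/27
  110.236.185.64/27
  110.236.185.96/27
  110.236.185.128/27
  110.236.185.160/27
  110.236.185.192/27
  110.236.185.224/27
Subnets: 110.236.185.0/27, 110.236.185.32/27, 110.236.185.64/27, 110.236.185.96/27, 110.236.185.128/27, 110.236.185.160/27, 110.236.185.192/27, 110.236.185.224/27


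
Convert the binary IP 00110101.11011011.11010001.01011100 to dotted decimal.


00110101 = 53
11011011 = 219
11010001 = 209
01011100 = 92
IP: 53.219.209.92


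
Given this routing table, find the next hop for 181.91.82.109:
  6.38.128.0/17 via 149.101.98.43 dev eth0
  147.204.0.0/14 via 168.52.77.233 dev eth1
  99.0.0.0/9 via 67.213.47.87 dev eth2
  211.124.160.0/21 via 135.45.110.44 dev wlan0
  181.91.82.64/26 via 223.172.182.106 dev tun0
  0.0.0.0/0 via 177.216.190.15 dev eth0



Longest prefix match for 181.91.82.109:
  /17 6.38.128.0: no
  /14 147.204.0.0: no
  /9 99.0.0.0: no
  /21 211.124.160.0: no
  /26 181.91.82.64: MATCH
  /0 0.0.0.0: MATCH
Selected: next-hop 223.172.182.106 via tun0 (matched /26)


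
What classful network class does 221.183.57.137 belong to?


First octet: 221
Binary: 11011101
110xxxxx -> Class C (192-223)
Class C, default mask 255.255.255.0 (/24)


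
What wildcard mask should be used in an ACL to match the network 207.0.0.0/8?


Subnet mask: 255.0.0.0
Wildcard = 255.255.255.255 - subnet mask
255 - 255 = 0
255 - 0 = 255
255 - 0 = 255
255 - 0 = 255
Wildcard: 0.255.255.255


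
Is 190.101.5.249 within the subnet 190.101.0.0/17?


Subnet network: 190.101.0.0
Test IP AND mask: 190.101.0.0
Yes, 190.101.5.249 is in 190.101.0.0/17


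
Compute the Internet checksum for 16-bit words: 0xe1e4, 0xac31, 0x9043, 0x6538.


Sum all words (with carry folding):
+ 0xe1e4 = 0xe1e4
+ 0xac31 = 0x8e16
+ 0x9043 = 0x1e5a
+ 0x6538 = 0x8392
One's complement: ~0x8392
Checksum = 0x7c6d


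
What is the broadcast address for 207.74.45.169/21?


Network: 207.74.40.0/21
Host bits = 11
Set all host bits to 1:
Broadcast: 207.74.47.255


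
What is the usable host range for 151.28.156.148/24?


Network: 151.28.156.0
Broadcast: 151.28.156.255
First usable = network + 1
Last usable = broadcast - 1
Range: 151.28.156.1 to 151.28.156.254


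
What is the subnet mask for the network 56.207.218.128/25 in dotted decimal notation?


/25 means 25 network bits, 7 host bits
Binary: 11111111111111111111111110000000
Mask: 255.255.255.128


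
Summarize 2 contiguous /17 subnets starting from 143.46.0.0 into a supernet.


Original prefix: /17
Number of subnets: 2 = 2^1
New prefix = 17 - 1 = 16
Supernet: 143.46.0.0/16


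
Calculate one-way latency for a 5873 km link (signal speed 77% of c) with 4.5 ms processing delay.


Speed = 0.77 * 3e5 km/s = 231000 km/s
Propagation delay = 5873 / 231000 = 0.0254 s = 25.4242 ms
Processing delay = 4.5 ms
Total one-way latency = 29.9242 ms


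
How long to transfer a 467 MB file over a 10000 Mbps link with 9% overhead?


Effective throughput = 10000 * (1 - 9/100) = 9100 Mbps
File size in Mb = 467 * 8 = 3736 Mb
Time = 3736 / 9100
Time = 0.4105 seconds


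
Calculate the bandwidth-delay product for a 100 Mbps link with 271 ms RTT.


BDP = bandwidth * RTT
= 100 Mbps * 271 ms
= 100 * 1e6 * 271 / 1000 bits
= 27100000 bits
= 3387500 bytes
= 3308.1055 KB
BDP = 27100000 bits (3387500 bytes)


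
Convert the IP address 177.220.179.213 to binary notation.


177 = 10110001
220 = 11011100
179 = 10110011
213 = 11010101
Binary: 10110001.11011100.10110011.11010101


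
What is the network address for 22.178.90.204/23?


IP:   00010110.10110010.01011010.11001100
Mask: 11111111.11111111.11111110.00000000
AND operation:
Net:  00010110.10110010.01011010.00000000
Network: 22.178.90.0/23


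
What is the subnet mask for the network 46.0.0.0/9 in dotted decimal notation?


/9 means 9 network bits, 23 host bits
Binary: 11111111100000000000000000000000
Mask: 255.128.0.0


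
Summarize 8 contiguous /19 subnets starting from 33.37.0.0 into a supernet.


Original prefix: /19
Number of subnets: 8 = 2^3
New prefix = 19 - 3 = 16
Supernet: 33.37.0.0/16


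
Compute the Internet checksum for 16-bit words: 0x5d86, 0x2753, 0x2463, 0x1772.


Sum all words (with carry folding):
+ 0x5d86 = 0x5d86
+ 0x2753 = 0x84d9
+ 0x2463 = 0xa93c
+ 0x1772 = 0xc0ae
One's complement: ~0xc0ae
Checksum = 0x3f51


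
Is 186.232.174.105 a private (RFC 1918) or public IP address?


RFC 1918 private ranges:
  10.0.0.0/8 (10.0.0.0 - 10.255.255.255)
  172.16.0.0/12 (172.16.0.0 - 172.31.255.255)
  192.168.0.0/16 (192.168.0.0 - 192.168.255.255)
Public (not in any RFC 1918 range)


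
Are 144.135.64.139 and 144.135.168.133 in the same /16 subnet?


Mask: 255.255.0.0
144.135.64.139 AND mask = 144.135.0.0
144.135.168.133 AND mask = 144.135.0.0
Yes, same subnet (144.135.0.0)


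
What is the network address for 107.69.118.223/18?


IP:   01101011.01000101.01110110.11011111
Mask: 11111111.11111111.11000000.00000000
AND operation:
Net:  01101011.01000101.01000000.00000000
Network: 107.69.64.0/18


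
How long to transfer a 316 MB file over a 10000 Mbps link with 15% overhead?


Effective throughput = 10000 * (1 - 15/100) = 8500 Mbps
File size in Mb = 316 * 8 = 2528 Mb
Time = 2528 / 8500
Time = 0.2974 seconds


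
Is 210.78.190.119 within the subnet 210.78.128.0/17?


Subnet network: 210.78.128.0
Test IP AND mask: 210.78.128.0
Yes, 210.78.190.119 is in 210.78.128.0/17


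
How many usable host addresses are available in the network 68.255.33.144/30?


Host bits = 32 - 30 = 2
Total addresses = 2^2 = 4
Usable = total - 2 (network and broadcast)
Usable hosts: 2


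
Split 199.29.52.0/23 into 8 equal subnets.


New prefix = 23 + 3 = 26
Each subnet has 64 addresses
  199.29.52.0/26
  199.29.52.64/26
  199.29.52.128/26
  199.29.52.192/26
  199.29.53.0/26
  199.29.53.64/26
  199.29.53.128/26
  199.29.53.192/26
Subnets: 199.29.52.0/26, 199.29.52.64/26, 199.29.52.128/26, 199.29.52.192/26, 199.29.53.0/26, 199.29.53.64/26, 199.29.53.128/26, 199.29.53.192/26


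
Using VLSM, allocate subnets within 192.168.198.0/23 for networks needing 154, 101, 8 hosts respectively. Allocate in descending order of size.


154 hosts -> /24 (254 usable): 192.168.198.0/24
101 hosts -> /25 (126 usable): 192.168.199.0/25
8 hosts -> /28 (14 usable): 192.168.199.128/28
Allocation: 192.168.198.0/24 (154 hosts, 254 usable); 192.168.199.0/25 (101 hosts, 126 usable); 192.168.199.128/28 (8 hosts, 14 usable)


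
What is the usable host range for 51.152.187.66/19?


Network: 51.152.160.0
Broadcast: 51.152.191.255
First usable = network + 1
Last usable = broadcast - 1
Range: 51.152.160.1 to 51.152.191.254


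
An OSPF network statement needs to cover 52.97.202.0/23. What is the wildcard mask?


Subnet mask: 255.255.254.0
Wildcard = 255.255.255.255 - subnet mask
255 - 255 = 0
255 - 255 = 0
255 - 254 = 1
255 - 0 = 255
Wildcard: 0.0.1.255


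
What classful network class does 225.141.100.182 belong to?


First octet: 225
Binary: 11100001
1110xxxx -> Class D (224-239)
Class D (multicast), default mask N/A


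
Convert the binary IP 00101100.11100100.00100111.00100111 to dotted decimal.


00101100 = 44
11100100 = 228
00100111 = 39
00100111 = 39
IP: 44.228.39.39


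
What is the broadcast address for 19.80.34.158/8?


Network: 19.0.0.0/8
Host bits = 24
Set all host bits to 1:
Broadcast: 19.255.255.255


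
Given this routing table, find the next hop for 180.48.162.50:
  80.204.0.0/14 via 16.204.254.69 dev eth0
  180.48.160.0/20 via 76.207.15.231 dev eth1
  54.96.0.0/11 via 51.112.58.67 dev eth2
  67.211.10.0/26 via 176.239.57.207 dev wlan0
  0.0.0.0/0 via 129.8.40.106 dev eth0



Longest prefix match for 180.48.162.50:
  /14 80.204.0.0: no
  /20 180.48.160.0: MATCH
  /11 54.96.0.0: no
  /26 67.211.10.0: no
  /0 0.0.0.0: MATCH
Selected: next-hop 76.207.15.231 via eth1 (matched /20)


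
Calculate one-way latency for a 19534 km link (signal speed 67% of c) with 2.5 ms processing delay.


Speed = 0.67 * 3e5 km/s = 201000 km/s
Propagation delay = 19534 / 201000 = 0.0972 s = 97.1841 ms
Processing delay = 2.5 ms
Total one-way latency = 99.6841 ms


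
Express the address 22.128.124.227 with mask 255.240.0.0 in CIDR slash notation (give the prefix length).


Binary: 11111111.11110000.00000000.00000000
Count leading 1s
Prefix: /12


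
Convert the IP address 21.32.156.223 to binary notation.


21 = 00010101
32 = 00100000
156 = 10011100
223 = 11011111
Binary: 00010101.00100000.10011100.11011111


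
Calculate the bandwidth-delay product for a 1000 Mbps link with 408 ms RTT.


BDP = bandwidth * RTT
= 1000 Mbps * 408 ms
= 1000 * 1e6 * 408 / 1000 bits
= 408000000 bits
= 51000000 bytes
= 49804.6875 KB
BDP = 408000000 bits (51000000 bytes)


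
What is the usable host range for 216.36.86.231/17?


Network: 216.36.0.0
Broadcast: 216.36.127.255
First usable = network + 1
Last usable = broadcast - 1
Range: 216.36.0.1 to 216.36.127.254


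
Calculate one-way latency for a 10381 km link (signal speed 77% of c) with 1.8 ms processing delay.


Speed = 0.77 * 3e5 km/s = 231000 km/s
Propagation delay = 10381 / 231000 = 0.0449 s = 44.9394 ms
Processing delay = 1.8 ms
Total one-way latency = 46.7394 ms


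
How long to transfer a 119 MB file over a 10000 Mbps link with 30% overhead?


Effective throughput = 10000 * (1 - 30/100) = 7000 Mbps
File size in Mb = 119 * 8 = 952 Mb
Time = 952 / 7000
Time = 0.136 seconds


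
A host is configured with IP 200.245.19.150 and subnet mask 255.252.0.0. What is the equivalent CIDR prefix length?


Binary: 11111111.11111100.00000000.00000000
Count leading 1s
Prefix: /14


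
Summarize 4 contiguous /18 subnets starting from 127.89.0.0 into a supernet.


Original prefix: /18
Number of subnets: 4 = 2^2
New prefix = 18 - 2 = 16
Supernet: 127.89.0.0/16


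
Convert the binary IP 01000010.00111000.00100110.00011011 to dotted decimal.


01000010 = 66
00111000 = 56
00100110 = 38
00011011 = 27
IP: 66.56.38.27


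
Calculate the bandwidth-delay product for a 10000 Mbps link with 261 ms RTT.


BDP = bandwidth * RTT
= 10000 Mbps * 261 ms
= 10000 * 1e6 * 261 / 1000 bits
= 2610000000 bits
= 326250000 bytes
= 318603.5156 KB
BDP = 2610000000 bits (326250000 bytes)


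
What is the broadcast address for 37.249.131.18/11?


Network: 37.224.0.0/11
Host bits = 21
Set all host bits to 1:
Broadcast: 37.255.255.255


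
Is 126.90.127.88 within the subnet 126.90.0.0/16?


Subnet network: 126.90.0.0
Test IP AND mask: 126.90.0.0
Yes, 126.90.127.88 is in 126.90.0.0/16


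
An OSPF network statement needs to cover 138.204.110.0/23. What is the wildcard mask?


Subnet mask: 255.255.254.0
Wildcard = 255.255.255.255 - subnet mask
255 - 255 = 0
255 - 255 = 0
255 - 254 = 1
255 - 0 = 255
Wildcard: 0.0.1.255


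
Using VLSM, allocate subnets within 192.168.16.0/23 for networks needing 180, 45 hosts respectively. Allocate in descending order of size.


180 hosts -> /24 (254 usable): 192.168.16.0/24
45 hosts -> /26 (62 usable): 192.168.17.0/26
Allocation: 192.168.16.0/24 (180 hosts, 254 usable); 192.168.17.0/26 (45 hosts, 62 usable)


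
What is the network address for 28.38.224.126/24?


IP:   00011100.00100110.11100000.01111110
Mask: 11111111.11111111.11111111.00000000
AND operation:
Net:  00011100.00100110.11100000.00000000
Network: 28.38.224.0/24


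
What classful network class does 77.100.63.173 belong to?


First octet: 77
Binary: 01001101
0xxxxxxx -> Class A (1-126)
Class A, default mask 255.0.0.0 (/8)


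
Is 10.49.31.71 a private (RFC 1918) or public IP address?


RFC 1918 private ranges:
  10.0.0.0/8 (10.0.0.0 - 10.255.255.255)
  172.16.0.0/12 (172.16.0.0 - 172.31.255.255)
  192.168.0.0/16 (192.168.0.0 - 192.168.255.255)
Private (in 10.0.0.0/8)


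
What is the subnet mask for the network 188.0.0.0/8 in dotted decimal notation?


/8 means 8 network bits, 24 host bits
Binary: 11111111000000000000000000000000
Mask: 255.0.0.0


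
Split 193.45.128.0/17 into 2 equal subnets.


New prefix = 17 + 1 = 18
Each subnet has 16384 addresses
  193.45.128.0/18
  193.45.192.0/18
Subnets: 193.45.128.0/18, 193.45.192.0/18


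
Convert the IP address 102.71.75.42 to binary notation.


102 = 01100110
71 = 01000111
75 = 01001011
42 = 00101010
Binary: 01100110.01000111.01001011.00101010


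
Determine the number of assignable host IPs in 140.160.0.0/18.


Host bits = 32 - 18 = 14
Total addresses = 2^14 = 16384
Usable = total - 2 (network and broadcast)
Usable hosts: 16382


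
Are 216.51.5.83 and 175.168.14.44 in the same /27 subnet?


Mask: 255.255.255.224
216.51.5.83 AND mask = 216.51.5.64
175.168.14.44 AND mask = 175.168.14.32
No, different subnets (216.51.5.64 vs 175.168.14.32)


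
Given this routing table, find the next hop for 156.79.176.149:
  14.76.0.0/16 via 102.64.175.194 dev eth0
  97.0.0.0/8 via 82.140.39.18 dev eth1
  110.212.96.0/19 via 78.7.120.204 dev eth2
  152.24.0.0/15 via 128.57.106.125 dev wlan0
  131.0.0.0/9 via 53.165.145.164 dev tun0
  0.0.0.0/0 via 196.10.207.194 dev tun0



Longest prefix match for 156.79.176.149:
  /16 14.76.0.0: no
  /8 97.0.0.0: no
  /19 110.212.96.0: no
  /15 152.24.0.0: no
  /9 131.0.0.0: no
  /0 0.0.0.0: MATCH
Selected: next-hop 196.10.207.194 via tun0 (matched /0)


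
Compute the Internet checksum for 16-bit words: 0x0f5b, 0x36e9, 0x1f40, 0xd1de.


Sum all words (with carry folding):
+ 0x0f5b = 0x0f5b
+ 0x36e9 = 0x4644
+ 0x1f40 = 0x6584
+ 0xd1de = 0x3763
One's complement: ~0x3763
Checksum = 0xc89c


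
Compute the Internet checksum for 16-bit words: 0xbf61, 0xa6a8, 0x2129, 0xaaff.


Sum all words (with carry folding):
+ 0xbf61 = 0xbf61
+ 0xa6a8 = 0x660a
+ 0x2129 = 0x8733
+ 0xaaff = 0x3233
One's complement: ~0x3233
Checksum = 0xcdcc


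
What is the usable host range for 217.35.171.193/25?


Network: 217.35.171.128
Broadcast: 217.35.171.255
First usable = network + 1
Last usable = broadcast - 1
Range: 217.35.171.129 to 217.35.171.254


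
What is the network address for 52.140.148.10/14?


IP:   00110100.10001100.10010100.00001010
Mask: 11111111.11111100.00000000.00000000
AND operation:
Net:  00110100.10001100.00000000.00000000
Network: 52.140.0.0/14


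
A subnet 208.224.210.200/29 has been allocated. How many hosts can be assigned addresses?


Host bits = 32 - 29 = 3
Total addresses = 2^3 = 8
Usable = total - 2 (network and broadcast)
Usable hosts: 6


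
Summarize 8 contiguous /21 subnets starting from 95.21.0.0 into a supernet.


Original prefix: /21
Number of subnets: 8 = 2^3
New prefix = 21 - 3 = 18
Supernet: 95.21.0.0/18


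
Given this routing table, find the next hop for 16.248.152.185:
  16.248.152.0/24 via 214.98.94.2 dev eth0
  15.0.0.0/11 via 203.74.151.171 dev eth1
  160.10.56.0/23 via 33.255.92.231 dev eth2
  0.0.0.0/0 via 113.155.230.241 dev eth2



Longest prefix match for 16.248.152.185:
  /24 16.248.152.0: MATCH
  /11 15.0.0.0: no
  /23 160.10.56.0: no
  /0 0.0.0.0: MATCH
Selected: next-hop 214.98.94.2 via eth0 (matched /24)


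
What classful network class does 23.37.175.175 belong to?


First octet: 23
Binary: 00010111
0xxxxxxx -> Class A (1-126)
Class A, default mask 255.0.0.0 (/8)


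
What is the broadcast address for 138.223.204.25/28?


Network: 138.223.204.16/28
Host bits = 4
Set all host bits to 1:
Broadcast: 138.223.204.31


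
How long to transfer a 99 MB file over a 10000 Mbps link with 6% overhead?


Effective throughput = 10000 * (1 - 6/100) = 9400 Mbps
File size in Mb = 99 * 8 = 792 Mb
Time = 792 / 9400
Time = 0.0843 seconds


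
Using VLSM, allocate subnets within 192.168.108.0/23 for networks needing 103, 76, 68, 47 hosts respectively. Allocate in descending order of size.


103 hosts -> /25 (126 usable): 192.168.108.0/25
76 hosts -> /25 (126 usable): 192.168.108.128/25
68 hosts -> /25 (126 usable): 192.168.109.0/25
47 hosts -> /26 (62 usable): 192.168.109.128/26
Allocation: 192.168.108.0/25 (103 hosts, 126 usable); 192.168.108.128/25 (76 hosts, 126 usable); 192.168.109.0/25 (68 hosts, 126 usable); 192.168.109.128/26 (47 hosts, 62 usable)


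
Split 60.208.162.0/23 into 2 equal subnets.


New prefix = 23 + 1 = 24
Each subnet has 256 addresses
  60.208.162.0/24
  60.208.163.0/24
Subnets: 60.208.162.0/24, 60.208.163.0/24


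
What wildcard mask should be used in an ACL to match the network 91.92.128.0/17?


Subnet mask: 255.255.128.0
Wildcard = 255.255.255.255 - subnet mask
255 - 255 = 0
255 - 255 = 0
255 - 128 = 127
255 - 0 = 255
Wildcard: 0.0.127.255


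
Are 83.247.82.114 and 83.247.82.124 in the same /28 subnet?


Mask: 255.255.255.240
83.247.82.114 AND mask = 83.247.82.112
83.247.82.124 AND mask = 83.247.82.112
Yes, same subnet (83.247.82.112)


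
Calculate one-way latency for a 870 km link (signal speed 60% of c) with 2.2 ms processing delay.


Speed = 0.6 * 3e5 km/s = 180000 km/s
Propagation delay = 870 / 180000 = 0.0048 s = 4.8333 ms
Processing delay = 2.2 ms
Total one-way latency = 7.0333 ms


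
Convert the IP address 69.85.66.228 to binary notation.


69 = 01000101
85 = 01010101
66 = 01000010
228 = 11100100
Binary: 01000101.01010101.01000010.11100100


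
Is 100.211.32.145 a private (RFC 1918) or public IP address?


RFC 1918 private ranges:
  10.0.0.0/8 (10.0.0.0 - 10.255.255.255)
  172.16.0.0/12 (172.16.0.0 - 172.31.255.255)
  192.168.0.0/16 (192.168.0.0 - 192.168.255.255)
Public (not in any RFC 1918 range)


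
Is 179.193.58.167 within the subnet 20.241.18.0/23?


Subnet network: 20.241.18.0
Test IP AND mask: 179.193.58.0
No, 179.193.58.167 is not in 20.241.18.0/23


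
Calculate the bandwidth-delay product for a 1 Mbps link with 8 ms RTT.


BDP = bandwidth * RTT
= 1 Mbps * 8 ms
= 1 * 1e6 * 8 / 1000 bits
= 8000 bits
= 1000 bytes
BDP = 8000 bits (1000 bytes)


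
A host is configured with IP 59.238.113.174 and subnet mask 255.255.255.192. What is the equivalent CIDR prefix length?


Binary: 11111111.11111111.11111111.11000000
Count leading 1s
Prefix: /26


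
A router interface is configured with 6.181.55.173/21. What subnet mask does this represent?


/21 means 21 network bits, 11 host bits
Binary: 11111111111111111111100000000000
Mask: 255.255.248.0


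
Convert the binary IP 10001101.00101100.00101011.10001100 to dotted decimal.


10001101 = 141
00101100 = 44
00101011 = 43
10001100 = 140
IP: 141.44.43.140


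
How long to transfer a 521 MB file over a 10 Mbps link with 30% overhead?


Effective throughput = 10 * (1 - 30/100) = 7 Mbps
File size in Mb = 521 * 8 = 4168 Mb
Time = 4168 / 7
Time = 595.4286 seconds


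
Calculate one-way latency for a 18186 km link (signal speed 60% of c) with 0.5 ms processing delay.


Speed = 0.6 * 3e5 km/s = 180000 km/s
Propagation delay = 18186 / 180000 = 0.101 s = 101.0333 ms
Processing delay = 0.5 ms
Total one-way latency = 101.5333 ms


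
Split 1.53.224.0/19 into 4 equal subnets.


New prefix = 19 + 2 = 21
Each subnet has 2048 addresses
  1.53.224.0/21
  1.53.232.0/21
  1.53.240.0/21
  1.53.248.0/21
Subnets: 1.53.224.0/21, 1.53.232.0/21, 1.53.240.0/21, 1.53.248.0/21


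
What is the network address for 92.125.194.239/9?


IP:   01011100.01111101.11000010.11101111
Mask: 11111111.10000000.00000000.00000000
AND operation:
Net:  01011100.00000000.00000000.00000000
Network: 92.0.0.0/9


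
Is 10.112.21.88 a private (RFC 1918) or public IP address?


RFC 1918 private ranges:
  10.0.0.0/8 (10.0.0.0 - 10.255.255.255)
  172.16.0.0/12 (172.16.0.0 - 172.31.255.255)
  192.168.0.0/16 (192.168.0.0 - 192.168.255.255)
Private (in 10.0.0.0/8)


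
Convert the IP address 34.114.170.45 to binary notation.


34 = 00100010
114 = 01110010
170 = 10101010
45 = 00101101
Binary: 00100010.01110010.10101010.00101101


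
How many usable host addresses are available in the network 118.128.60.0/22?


Host bits = 32 - 22 = 10
Total addresses = 2^10 = 1024
Usable = total - 2 (network and broadcast)
Usable hosts: 1022


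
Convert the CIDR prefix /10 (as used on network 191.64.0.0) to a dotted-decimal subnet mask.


/10 means 10 network bits, 22 host bits
Binary: 11111111110000000000000000000000
Mask: 255.192.0.0


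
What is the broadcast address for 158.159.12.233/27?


Network: 158.159.12.224/27
Host bits = 5
Set all host bits to 1:
Broadcast: 158.159.12.255


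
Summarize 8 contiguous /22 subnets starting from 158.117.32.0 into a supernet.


Original prefix: /22
Number of subnets: 8 = 2^3
New prefix = 22 - 3 = 19
Supernet: 158.117.32.0/19


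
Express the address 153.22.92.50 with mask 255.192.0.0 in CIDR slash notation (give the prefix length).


Binary: 11111111.11000000.00000000.00000000
Count leading 1s
Prefix: /10


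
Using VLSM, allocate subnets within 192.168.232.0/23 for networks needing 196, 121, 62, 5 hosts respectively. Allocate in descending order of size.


196 hosts -> /24 (254 usable): 192.168.232.0/24
121 hosts -> /25 (126 usable): 192.168.233.0/25
62 hosts -> /26 (62 usable): 192.168.233.128/26
5 hosts -> /29 (6 usable): 192.168.233.192/29
Allocation: 192.168.232.0/24 (196 hosts, 254 usable); 192.168.233.0/25 (121 hosts, 126 usable); 192.168.233.128/26 (62 hosts, 62 usable); 192.168.233.192/29 (5 hosts, 6 usable)


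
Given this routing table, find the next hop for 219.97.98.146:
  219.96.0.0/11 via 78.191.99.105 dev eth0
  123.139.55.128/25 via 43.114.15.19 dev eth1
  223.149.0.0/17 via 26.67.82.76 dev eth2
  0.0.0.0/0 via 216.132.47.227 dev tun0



Longest prefix match for 219.97.98.146:
  /11 219.96.0.0: MATCH
  /25 123.139.55.128: no
  /17 223.149.0.0: no
  /0 0.0.0.0: MATCH
Selected: next-hop 78.191.99.105 via eth0 (matched /11)


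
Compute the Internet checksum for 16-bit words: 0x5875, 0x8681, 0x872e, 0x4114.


Sum all words (with carry folding):
+ 0x5875 = 0x5875
+ 0x8681 = 0xdef6
+ 0x872e = 0x6625
+ 0x4114 = 0xa739
One's complement: ~0xa739
Checksum = 0x58c6


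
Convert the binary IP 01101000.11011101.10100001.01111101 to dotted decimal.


01101000 = 104
11011101 = 221
10100001 = 161
01111101 = 125
IP: 104.221.161.125


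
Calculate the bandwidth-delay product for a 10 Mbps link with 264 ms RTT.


BDP = bandwidth * RTT
= 10 Mbps * 264 ms
= 10 * 1e6 * 264 / 1000 bits
= 2640000 bits
= 330000 bytes
= 322.2656 KB
BDP = 2640000 bits (330000 bytes)


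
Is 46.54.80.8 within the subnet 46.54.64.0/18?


Subnet network: 46.54.64.0
Test IP AND mask: 46.54.64.0
Yes, 46.54.80.8 is in 46.54.64.0/18


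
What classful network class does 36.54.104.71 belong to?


First octet: 36
Binary: 00100100
0xxxxxxx -> Class A (1-126)
Class A, default mask 255.0.0.0 (/8)


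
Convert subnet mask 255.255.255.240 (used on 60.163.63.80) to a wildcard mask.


Subnet mask: 255.255.255.240
Wildcard = 255.255.255.255 - subnet mask
255 - 255 = 0
255 - 255 = 0
255 - 255 = 0
255 - 240 = 15
Wildcard: 0.0.0.15


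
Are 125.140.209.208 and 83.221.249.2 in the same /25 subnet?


Mask: 255.255.255.128
125.140.209.208 AND mask = 125.140.209.128
83.221.249.2 AND mask = 83.221.249.0
No, different subnets (125.140.209.128 vs 83.221.249.0)


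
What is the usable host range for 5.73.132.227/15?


Network: 5.72.0.0
Broadcast: 5.73.255.255
First usable = network + 1
Last usable = broadcast - 1
Range: 5.72.0.1 to 5.73.255.254


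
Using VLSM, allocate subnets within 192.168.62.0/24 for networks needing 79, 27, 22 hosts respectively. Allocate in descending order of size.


79 hosts -> /25 (126 usable): 192.168.62.0/25
27 hosts -> /27 (30 usable): 192.168.62.128/27
22 hosts -> /27 (30 usable): 192.168.62.160/27
Allocation: 192.168.62.0/25 (79 hosts, 126 usable); 192.168.62.128/27 (27 hosts, 30 usable); 192.168.62.160/27 (22 hosts, 30 usable)


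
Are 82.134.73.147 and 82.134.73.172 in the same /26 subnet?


Mask: 255.255.255.192
82.134.73.147 AND mask = 82.134.73.128
82.134.73.172 AND mask = 82.134.73.128
Yes, same subnet (82.134.73.128)


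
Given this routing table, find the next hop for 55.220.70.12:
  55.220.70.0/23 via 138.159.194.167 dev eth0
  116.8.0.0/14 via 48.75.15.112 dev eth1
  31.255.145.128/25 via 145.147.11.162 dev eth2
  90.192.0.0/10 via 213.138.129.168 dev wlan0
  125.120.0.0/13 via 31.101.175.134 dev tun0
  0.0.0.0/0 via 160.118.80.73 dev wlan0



Longest prefix match for 55.220.70.12:
  /23 55.220.70.0: MATCH
  /14 116.8.0.0: no
  /25 31.255.145.128: no
  /10 90.192.0.0: no
  /13 125.120.0.0: no
  /0 0.0.0.0: MATCH
Selected: next-hop 138.159.194.167 via eth0 (matched /23)


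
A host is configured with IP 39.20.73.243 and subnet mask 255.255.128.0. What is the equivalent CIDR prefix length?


Binary: 11111111.11111111.10000000.00000000
Count leading 1s
Prefix: /17


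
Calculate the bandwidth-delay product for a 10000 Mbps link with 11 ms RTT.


BDP = bandwidth * RTT
= 10000 Mbps * 11 ms
= 10000 * 1e6 * 11 / 1000 bits
= 110000000 bits
= 13750000 bytes
= 13427.7344 KB
BDP = 110000000 bits (13750000 bytes)


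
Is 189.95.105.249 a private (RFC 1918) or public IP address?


RFC 1918 private ranges:
  10.0.0.0/8 (10.0.0.0 - 10.255.255.255)
  172.16.0.0/12 (172.16.0.0 - 172.31.255.255)
  192.168.0.0/16 (192.168.0.0 - 192.168.255.255)
Public (not in any RFC 1918 range)


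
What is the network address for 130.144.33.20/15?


IP:   10000010.10010000.00100001.00010100
Mask: 11111111.11111110.00000000.00000000
AND operation:
Net:  10000010.10010000.00000000.00000000
Network: 130.144.0.0/15


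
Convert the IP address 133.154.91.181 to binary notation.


133 = 10000101
154 = 10011010
91 = 01011011
181 = 10110101
Binary: 10000101.10011010.01011011.10110101


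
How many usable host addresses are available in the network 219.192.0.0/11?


Host bits = 32 - 11 = 21
Total addresses = 2^21 = 2097152
Usable = total - 2 (network and broadcast)
Usable hosts: 2097150


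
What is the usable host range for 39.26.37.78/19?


Network: 39.26.32.0
Broadcast: 39.26.63.255
First usable = network + 1
Last usable = broadcast - 1
Range: 39.26.32.1 to 39.26.63.254


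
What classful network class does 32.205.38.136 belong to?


First octet: 32
Binary: 00100000
0xxxxxxx -> Class A (1-126)
Class A, default mask 255.0.0.0 (/8)


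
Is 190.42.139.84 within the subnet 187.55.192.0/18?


Subnet network: 187.55.192.0
Test IP AND mask: 190.42.128.0
No, 190.42.139.84 is not in 187.55.192.0/18


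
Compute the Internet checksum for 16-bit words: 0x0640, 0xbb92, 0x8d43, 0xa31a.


Sum all words (with carry folding):
+ 0x0640 = 0x0640
+ 0xbb92 = 0xc1d2
+ 0x8d43 = 0x4f16
+ 0xa31a = 0xf230
One's complement: ~0xf230
Checksum = 0x0dcf


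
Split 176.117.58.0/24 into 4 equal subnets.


New prefix = 24 + 2 = 26
Each subnet has 64 addresses
  176.117.58.0/26
  176.117.58.64/26
  176.117.58.128/26
  176.117.58.192/26
Subnets: 176.117.58.0/26, 176.117.58.64/26, 176.117.58.128/26, 176.117.58.192/26


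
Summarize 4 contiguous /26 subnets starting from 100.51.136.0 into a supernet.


Original prefix: /26
Number of subnets: 4 = 2^2
New prefix = 26 - 2 = 24
Supernet: 100.51.136.0/24


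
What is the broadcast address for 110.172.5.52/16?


Network: 110.172.0.0/16
Host bits = 16
Set all host bits to 1:
Broadcast: 110.172.255.255


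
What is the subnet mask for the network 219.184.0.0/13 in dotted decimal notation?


/13 means 13 network bits, 19 host bits
Binary: 11111111111110000000000000000000
Mask: 255.248.0.0


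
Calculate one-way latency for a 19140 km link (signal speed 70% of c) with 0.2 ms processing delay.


Speed = 0.7 * 3e5 km/s = 210000 km/s
Propagation delay = 19140 / 210000 = 0.0911 s = 91.1429 ms
Processing delay = 0.2 ms
Total one-way latency = 91.3429 ms


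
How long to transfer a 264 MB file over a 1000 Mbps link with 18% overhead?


Effective throughput = 1000 * (1 - 18/100) = 820.0 Mbps
File size in Mb = 264 * 8 = 2112 Mb
Time = 2112 / 820.0
Time = 2.5756 seconds


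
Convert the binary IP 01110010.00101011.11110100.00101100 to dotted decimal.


01110010 = 114
00101011 = 43
11110100 = 244
00101100 = 44
IP: 114.43.244.44


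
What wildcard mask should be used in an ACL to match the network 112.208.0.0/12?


Subnet mask: 255.240.0.0
Wildcard = 255.255.255.255 - subnet mask
255 - 255 = 0
255 - 240 = 15
255 - 0 = 255
255 - 0 = 255
Wildcard: 0.15.255.255


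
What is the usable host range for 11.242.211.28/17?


Network: 11.242.128.0
Broadcast: 11.242.255.255
First usable = network + 1
Last usable = broadcast - 1
Range: 11.242.128.1 to 11.242.255.254


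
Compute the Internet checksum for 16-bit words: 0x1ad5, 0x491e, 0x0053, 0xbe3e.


Sum all words (with carry folding):
+ 0x1ad5 = 0x1ad5
+ 0x491e = 0x63f3
+ 0x0053 = 0x6446
+ 0xbe3e = 0x2285
One's complement: ~0x2285
Checksum = 0xdd7a


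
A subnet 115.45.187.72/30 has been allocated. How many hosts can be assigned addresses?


Host bits = 32 - 30 = 2
Total addresses = 2^2 = 4
Usable = total - 2 (network and broadcast)
Usable hosts: 2


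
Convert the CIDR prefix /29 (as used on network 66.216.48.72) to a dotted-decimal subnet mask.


/29 means 29 network bits, 3 host bits
Binary: 11111111111111111111111111111000
Mask: 255.255.255.248


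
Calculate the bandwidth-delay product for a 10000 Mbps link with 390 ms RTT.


BDP = bandwidth * RTT
= 10000 Mbps * 390 ms
= 10000 * 1e6 * 390 / 1000 bits
= 3900000000 bits
= 487500000 bytes
= 476074.2188 KB
BDP = 3900000000 bits (487500000 bytes)


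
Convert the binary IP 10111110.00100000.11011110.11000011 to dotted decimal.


10111110 = 190
00100000 = 32
11011110 = 222
11000011 = 195
IP: 190.32.222.195


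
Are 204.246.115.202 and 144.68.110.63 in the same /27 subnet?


Mask: 255.255.255.224
204.246.115.202 AND mask = 204.246.115.192
144.68.110.63 AND mask = 144.68.110.32
No, different subnets (204.246.115.192 vs 144.68.110.32)


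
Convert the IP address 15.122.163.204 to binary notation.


15 = 00001111
122 = 01111010
163 = 10100011
204 = 11001100
Binary: 00001111.01111010.10100011.11001100


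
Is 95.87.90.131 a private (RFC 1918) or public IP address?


RFC 1918 private ranges:
  10.0.0.0/8 (10.0.0.0 - 10.255.255.255)
  172.16.0.0/12 (172.16.0.0 - 172.31.255.255)
  192.168.0.0/16 (192.168.0.0 - 192.168.255.255)
Public (not in any RFC 1918 range)


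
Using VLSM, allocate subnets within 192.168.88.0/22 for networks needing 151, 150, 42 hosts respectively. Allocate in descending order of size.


151 hosts -> /24 (254 usable): 192.168.88.0/24
150 hosts -> /24 (254 usable): 192.168.89.0/24
42 hosts -> /26 (62 usable): 192.168.90.0/26
Allocation: 192.168.88.0/24 (151 hosts, 254 usable); 192.168.89.0/24 (150 hosts, 254 usable); 192.168.90.0/26 (42 hosts, 62 usable)


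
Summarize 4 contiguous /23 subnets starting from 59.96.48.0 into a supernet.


Original prefix: /23
Number of subnets: 4 = 2^2
New prefix = 23 - 2 = 21
Supernet: 59.96.48.0/21


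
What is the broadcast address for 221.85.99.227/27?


Network: 221.85.99.224/27
Host bits = 5
Set all host bits to 1:
Broadcast: 221.85.99.255


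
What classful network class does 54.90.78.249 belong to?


First octet: 54
Binary: 00110110
0xxxxxxx -> Class A (1-126)
Class A, default mask 255.0.0.0 (/8)


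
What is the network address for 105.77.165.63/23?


IP:   01101001.01001101.10100101.00111111
Mask: 11111111.11111111.11111110.00000000
AND operation:
Net:  01101001.01001101.10100100.00000000
Network: 105.77.164.0/23


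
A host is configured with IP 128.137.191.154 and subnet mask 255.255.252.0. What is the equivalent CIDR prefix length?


Binary: 11111111.11111111.11111100.00000000
Count leading 1s
Prefix: /22


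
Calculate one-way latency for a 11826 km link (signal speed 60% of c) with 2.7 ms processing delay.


Speed = 0.6 * 3e5 km/s = 180000 km/s
Propagation delay = 11826 / 180000 = 0.0657 s = 65.7 ms
Processing delay = 2.7 ms
Total one-way latency = 68.4 ms


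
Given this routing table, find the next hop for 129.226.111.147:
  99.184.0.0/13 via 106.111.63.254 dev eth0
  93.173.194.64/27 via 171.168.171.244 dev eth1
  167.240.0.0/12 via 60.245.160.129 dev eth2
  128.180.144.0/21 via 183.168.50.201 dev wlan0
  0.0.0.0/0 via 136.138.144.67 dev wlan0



Longest prefix match for 129.226.111.147:
  /13 99.184.0.0: no
  /27 93.173.194.64: no
  /12 167.240.0.0: no
  /21 128.180.144.0: no
  /0 0.0.0.0: MATCH
Selected: next-hop 136.138.144.67 via wlan0 (matched /0)


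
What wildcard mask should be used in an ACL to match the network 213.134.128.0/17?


Subnet mask: 255.255.128.0
Wildcard = 255.255.255.255 - subnet mask
255 - 255 = 0
255 - 255 = 0
255 - 128 = 127
255 - 0 = 255
Wildcard: 0.0.127.255


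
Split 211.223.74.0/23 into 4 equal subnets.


New prefix = 23 + 2 = 25
Each subnet has 128 addresses
  211.223.74.0/25
  211.223.74.128/25
  211.223.75.0/25
  211.223.75.128/25
Subnets: 211.223.74.0/25, 211.223.74.128/25, 211.223.75.0/25, 211.223.75.128/25


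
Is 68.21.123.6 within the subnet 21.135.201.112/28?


Subnet network: 21.135.201.112
Test IP AND mask: 68.21.123.0
No, 68.21.123.6 is not in 21.135.201.112/28


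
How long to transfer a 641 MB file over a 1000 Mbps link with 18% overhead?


Effective throughput = 1000 * (1 - 18/100) = 820.0 Mbps
File size in Mb = 641 * 8 = 5128 Mb
Time = 5128 / 820.0
Time = 6.2537 seconds


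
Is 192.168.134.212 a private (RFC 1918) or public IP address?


RFC 1918 private ranges:
  10.0.0.0/8 (10.0.0.0 - 10.255.255.255)
  172.16.0.0/12 (172.16.0.0 - 172.31.255.255)
  192.168.0.0/16 (192.168.0.0 - 192.168.255.255)
Private (in 192.168.0.0/16)


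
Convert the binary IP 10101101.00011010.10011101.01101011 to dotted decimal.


10101101 = 173
00011010 = 26
10011101 = 157
01101011 = 107
IP: 173.26.157.107


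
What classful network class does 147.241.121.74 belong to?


First octet: 147
Binary: 10010011
10xxxxxx -> Class B (128-191)
Class B, default mask 255.255.0.0 (/16)


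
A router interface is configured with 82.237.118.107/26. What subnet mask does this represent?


/26 means 26 network bits, 6 host bits
Binary: 11111111111111111111111111000000
Mask: 255.255.255.192
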